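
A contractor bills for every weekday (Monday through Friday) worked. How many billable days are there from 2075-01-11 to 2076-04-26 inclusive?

2075-01-11 is a Friday.
The range spans 472 days (inclusive of both endpoints).
472 = 7 × 67 + 3, so there are 67 full weeks plus 3 extra days.
Each full week contributes 5 weekdays (Mon–Fri): 67 × 5 = 335.
The 3 extra days are Friday, Saturday, Sunday — 1 of them qualifies.
Total: 335 + 1 = 336.

336 weekdays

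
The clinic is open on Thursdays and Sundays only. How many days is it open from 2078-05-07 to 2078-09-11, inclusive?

2078-05-07 is a Saturday.
From 2078-05-07 to 2078-09-11 is 128 days inclusive.
128 = 7 × 18 + 2, so there are 18 full weeks plus 2 extra days.
Each full week contributes 2 days from the set (Thu, Sun): 18 × 2 = 36.
The 2 extra days are Saturday, Sunday — 1 of them qualifies.
Total: 36 + 1 = 37.

37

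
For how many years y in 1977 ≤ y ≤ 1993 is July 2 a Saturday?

3

Day of week of July 2 in each year:
1977: Sat ✓, 1978: Sun, 1979: Mon, 1980: Wed, 1981: Thu, 1982: Fri, 1983: Sat ✓, 1984: Mon, 1985: Tue, 1986: Wed, 1987: Thu, 1988: Sat ✓, 1989: Sun, 1990: Mon, 1991: Tue, 1992: Thu, 1993: Fri
Saturdays: 1977, 1983, 1988.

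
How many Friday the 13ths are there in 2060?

2

The 13th falls on a Friday when the month's 13th has weekday Fri.
Jan 13 is Tue; Feb 13 is Fri ✓; Mar 13 is Sat; Apr 13 is Tue; May 13 is Thu; Jun 13 is Sun; Jul 13 is Tue; Aug 13 is Fri ✓; Sep 13 is Mon; Oct 13 is Wed; Nov 13 is Sat; Dec 13 is Mon.
Friday the 13ths: Feb, Aug.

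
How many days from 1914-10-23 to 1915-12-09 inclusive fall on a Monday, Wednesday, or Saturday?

177

1914-10-23 is a Friday.
The range spans 413 days (inclusive of both endpoints).
413 = 7 × 59, so the span is exactly 59 full weeks.
Each full week contributes 3 days from the set (Mon, Wed, Sat): 59 × 3 = 177.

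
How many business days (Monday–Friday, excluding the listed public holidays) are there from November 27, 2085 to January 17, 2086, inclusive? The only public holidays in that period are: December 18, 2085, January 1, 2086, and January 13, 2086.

36

November 27, 2085 is a Tuesday.
The range spans 52 days (inclusive of both endpoints).
52 = 7 × 7 + 3, so there are 7 full weeks plus 3 extra days.
Each full week contributes 5 weekdays (Mon–Fri): 7 × 5 = 35.
The 3 extra days are Tuesday, Wednesday, Thursday — 3 of them qualify.
Total: 35 + 3 = 38.
Holidays: December 18, 2085 (Tue); January 1, 2086 (Tue); January 13, 2086 (Sun).
2 of the 3 holidays fall on weekdays; the rest are weekends and were already excluded.
Business days: 38 − 2 = 36.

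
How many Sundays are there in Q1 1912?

13

January 1, 1912 is a Monday.
From January 1, 1912 to March 31, 1912 is 91 days inclusive.
91 = 7 × 13, so the span is exactly 13 full weeks.
Each full week contributes one Sunday: 13 so far.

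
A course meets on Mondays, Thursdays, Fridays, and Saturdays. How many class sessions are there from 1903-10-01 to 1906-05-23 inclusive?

552

1903-10-01 is a Thursday.
That's 966 days from start to end, counting both.
966 = 7 × 138, so the span is exactly 138 full weeks.
Each full week contributes 4 days from the set (Mon, Thu, Fri, Sat): 138 × 4 = 552.
Total: 552.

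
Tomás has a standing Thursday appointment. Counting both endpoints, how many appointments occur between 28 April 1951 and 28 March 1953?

100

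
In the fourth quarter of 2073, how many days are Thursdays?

13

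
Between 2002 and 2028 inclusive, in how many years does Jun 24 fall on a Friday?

Day of week of June 24 in each year:
2002: Mon, 2003: Tue, 2004: Thu, 2005: Fri ✓, 2006: Sat, 2007: Sun, 2008: Tue, 2009: Wed, 2010: Thu, 2011: Fri ✓, 2012: Sun, 2013: Mon, 2014: Tue, 2015: Wed, 2016: Fri ✓, 2017: Sat, 2018: Sun, 2019: Mon, 2020: Wed, 2021: Thu, 2022: Fri ✓, 2023: Sat, 2024: Mon, 2025: Tue, 2026: Wed, 2027: Thu, 2028: Sat
Fridays: 2005, 2011, 2016, 2022.

4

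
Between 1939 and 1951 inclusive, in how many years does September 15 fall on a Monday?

2

Day of week of September 15 in each year:
1939: Fri, 1940: Sun, 1941: Mon ✓, 1942: Tue, 1943: Wed, 1944: Fri, 1945: Sat, 1946: Sun, 1947: Mon ✓, 1948: Wed, 1949: Thu, 1950: Fri, 1951: Sat
Mondays: 1941, 1947.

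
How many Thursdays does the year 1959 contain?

53

January 1, 1959 is a Thursday.
That's 365 days from start to end, counting both.
365 = 7 × 52 + 1, so there are 52 full weeks plus 1 extra day.
Each full week contributes one Thursday: 52 so far.
The 1 extra day is Thu — 1 of them qualifies.
Total: 52 + 1 = 53.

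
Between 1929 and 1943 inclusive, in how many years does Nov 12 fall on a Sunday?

2

Day of week of November 12 in each year:
1929: Tue, 1930: Wed, 1931: Thu, 1932: Sat, 1933: Sun ✓, 1934: Mon, 1935: Tue, 1936: Thu, 1937: Fri, 1938: Sat, 1939: Sun ✓, 1940: Tue, 1941: Wed, 1942: Thu, 1943: Fri
Sundays: 1933, 1939.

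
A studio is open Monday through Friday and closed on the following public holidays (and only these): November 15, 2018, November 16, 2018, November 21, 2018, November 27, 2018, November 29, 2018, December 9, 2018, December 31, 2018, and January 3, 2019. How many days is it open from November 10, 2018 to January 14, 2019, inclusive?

39 business days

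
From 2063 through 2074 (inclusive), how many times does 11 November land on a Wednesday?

2

Day of week of November 11 in each year:
2063: Sun, 2064: Tue, 2065: Wed ✓, 2066: Thu, 2067: Fri, 2068: Sun, 2069: Mon, 2070: Tue, 2071: Wed ✓, 2072: Fri, 2073: Sat, 2074: Sun
Wednesdays: 2065, 2071.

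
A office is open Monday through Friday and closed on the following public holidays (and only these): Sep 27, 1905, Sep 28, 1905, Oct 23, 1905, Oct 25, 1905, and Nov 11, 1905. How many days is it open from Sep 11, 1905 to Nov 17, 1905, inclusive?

Sep 11, 1905 is a Monday.
The range spans 68 days (inclusive of both endpoints).
68 = 7 × 9 + 5, so there are 9 full weeks plus 5 extra days.
Each full week contributes 5 weekdays (Mon–Fri): 9 × 5 = 45.
The 5 extra days are Monday, Tuesday, Wednesday, Thursday, Friday — 5 of them qualify.
Total: 45 + 5 = 50.
Holidays: Sep 27, 1905 (Wed); Sep 28, 1905 (Thu); Oct 23, 1905 (Mon); Oct 25, 1905 (Wed); Nov 11, 1905 (Sat).
4 of the 5 holidays fall on weekdays; the rest are weekends and were already excluded.
Business days: 50 − 4 = 46.

46 business days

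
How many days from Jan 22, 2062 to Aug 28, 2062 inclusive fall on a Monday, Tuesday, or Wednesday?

Jan 22, 2062 is a Sunday.
That's 219 days from start to end, counting both.
219 = 7 × 31 + 2, so there are 31 full weeks plus 2 extra days.
Each full week contributes 3 days from the set (Mon, Tue, Wed): 31 × 3 = 93.
The 2 extra days are Sun, Mon — 1 of them qualifies.
Total: 93 + 1 = 94.

94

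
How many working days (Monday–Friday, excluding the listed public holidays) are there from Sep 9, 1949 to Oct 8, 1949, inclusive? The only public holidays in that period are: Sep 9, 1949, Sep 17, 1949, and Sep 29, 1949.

Sep 9, 1949 is a Friday.
From Sep 9, 1949 to Oct 8, 1949 is 30 days inclusive.
30 = 7 × 4 + 2, so there are 4 full weeks plus 2 extra days.
Each full week contributes 5 weekdays (Mon–Fri): 4 × 5 = 20.
The 2 extra days are Friday, Saturday — 1 of them qualifies.
Total: 20 + 1 = 21.
Holidays: Sep 9, 1949 (Fri); Sep 17, 1949 (Sat); Sep 29, 1949 (Thu).
2 of the 3 holidays fall on weekdays; the rest are weekends and were already excluded.
Business days: 21 − 2 = 19.

19 working days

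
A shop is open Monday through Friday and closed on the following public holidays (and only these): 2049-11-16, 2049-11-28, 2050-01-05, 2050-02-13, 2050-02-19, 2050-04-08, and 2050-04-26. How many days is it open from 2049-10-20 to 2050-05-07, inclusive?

139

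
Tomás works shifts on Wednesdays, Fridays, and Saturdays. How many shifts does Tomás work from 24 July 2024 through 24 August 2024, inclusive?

15

24 July 2024 is a Wednesday.
From 24 July 2024 to 24 August 2024 is 32 days inclusive.
32 = 7 × 4 + 4, so there are 4 full weeks plus 4 extra days.
Each full week contributes 3 days from the set (Wed, Fri, Sat): 4 × 3 = 12.
The 4 extra days are Wed, Thu, Fri, Sat — 3 of them qualify.
Total: 12 + 3 = 15.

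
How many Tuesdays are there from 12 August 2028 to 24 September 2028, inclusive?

12 August 2028 is a Saturday.
The range spans 44 days (inclusive of both endpoints).
44 = 7 × 6 + 2, so there are 6 full weeks plus 2 extra days.
Each full week contributes one Tuesday: 6 so far.
The 2 extra days are Sat, Sun — none qualify.
Total: 6 + 0 = 6.

6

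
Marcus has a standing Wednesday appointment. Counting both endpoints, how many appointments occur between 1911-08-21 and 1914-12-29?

1911-08-21 is a Monday.
The range spans 1227 days (inclusive of both endpoints).
1227 = 7 × 175 + 2, so there are 175 full weeks plus 2 extra days.
Each full week contributes one Wednesday: 175 so far.
The 2 extra days are Mon, Tue — none qualify.
Total: 175 + 0 = 175.

175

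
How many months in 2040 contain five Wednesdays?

A month has five Wednesdays exactly when Wednesday falls within its first (length − 28) days.
Jan: 31 days, starts Sun → 5 of Sun, Mon, Tue
Feb: 29 days, starts Wed → 5 of Wed ✓
Mar: 31 days, starts Thu → 5 of Thu, Fri, Sat
Apr: 30 days, starts Sun → 5 of Sun, Mon
May: 31 days, starts Tue → 5 of Tue, Wed, Thu ✓
Jun: 30 days, starts Fri → 5 of Fri, Sat
Jul: 31 days, starts Sun → 5 of Sun, Mon, Tue
Aug: 31 days, starts Wed → 5 of Wed, Thu, Fri ✓
Sep: 30 days, starts Sat → 5 of Sat, Sun
Oct: 31 days, starts Mon → 5 of Mon, Tue, Wed ✓
Nov: 30 days, starts Thu → 5 of Thu, Fri
Dec: 31 days, starts Sat → 5 of Sat, Sun, Mon
Months with five Wednesdays: Feb, May, Aug, Oct.

4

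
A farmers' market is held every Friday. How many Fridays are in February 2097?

4

2097-02-01 is a Friday.
That's 28 days from start to end, counting both.
28 = 7 × 4, so the span is exactly 4 full weeks.
Each full week contributes one Friday: 4 so far.
Total: 4.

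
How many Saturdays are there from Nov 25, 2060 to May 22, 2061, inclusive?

Nov 25, 2060 is a Thursday.
The range spans 179 days (inclusive of both endpoints).
179 = 7 × 25 + 4, so there are 25 full weeks plus 4 extra days.
Each full week contributes one Saturday: 25 so far.
The 4 extra days are Thu, Fri, Sat, Sun — 1 of them qualifies.
Total: 25 + 1 = 26.

26 Saturdays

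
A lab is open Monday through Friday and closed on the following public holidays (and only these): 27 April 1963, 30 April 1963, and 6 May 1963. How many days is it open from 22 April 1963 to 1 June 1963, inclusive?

28 working days

22 April 1963 is a Monday.
That's 41 days from start to end, counting both.
41 = 7 × 5 + 6, so there are 5 full weeks plus 6 extra days.
Each full week contributes 5 weekdays (Mon–Fri): 5 × 5 = 25.
The 6 extra days are Monday, Tuesday, Wednesday, Thursday, Friday, Saturday — 5 of them qualify.
Total: 25 + 5 = 30.
Holidays: 27 April 1963 (Sat); 30 April 1963 (Tue); 6 May 1963 (Mon).
2 of the 3 holidays fall on weekdays; the rest are weekends and were already excluded.
Business days: 30 − 2 = 28.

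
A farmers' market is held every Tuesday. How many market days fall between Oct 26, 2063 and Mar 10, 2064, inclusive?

Oct 26, 2063 is a Friday.
The range spans 137 days (inclusive of both endpoints).
137 = 7 × 19 + 4, so there are 19 full weeks plus 4 extra days.
Each full week contributes one Tuesday: 19 so far.
The 4 extra days are Fri, Sat, Sun, Mon — none qualify.
Total: 19 + 0 = 19.

19 Tuesdays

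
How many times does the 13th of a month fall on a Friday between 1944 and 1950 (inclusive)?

11

Friday-the-13ths by year:
1944: Oct
1945: Apr, Jul
1946: Sep, Dec
1947: Jun
1948: Feb, Aug
1949: May
1950: Jan, Oct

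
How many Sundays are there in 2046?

52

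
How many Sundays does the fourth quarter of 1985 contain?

13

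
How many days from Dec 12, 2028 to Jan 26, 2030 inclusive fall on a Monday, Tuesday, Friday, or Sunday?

234

Dec 12, 2028 is a Tuesday.
The range spans 411 days (inclusive of both endpoints).
411 = 7 × 58 + 5, so there are 58 full weeks plus 5 extra days.
Each full week contributes 4 days from the set (Mon, Tue, Fri, Sun): 58 × 4 = 232.
The 5 extra days are Tue, Wed, Thu, Fri, Sat — 2 of them qualify.
Total: 232 + 2 = 234.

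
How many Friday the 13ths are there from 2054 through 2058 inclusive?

Friday-the-13ths by year:
2054: Feb, Mar, Nov
2055: Aug
2056: Oct
2057: Apr, Jul
2058: Sep, Dec

9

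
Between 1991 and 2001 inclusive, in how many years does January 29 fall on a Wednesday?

2

Day of week of January 29 in each year:
1991: Tue, 1992: Wed ✓, 1993: Fri, 1994: Sat, 1995: Sun, 1996: Mon, 1997: Wed ✓, 1998: Thu, 1999: Fri, 2000: Sat, 2001: Mon
Wednesdays: 1992, 1997.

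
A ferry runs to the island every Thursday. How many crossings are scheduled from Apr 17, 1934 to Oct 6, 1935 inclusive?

77 Thursdays

Apr 17, 1934 is a Tuesday.
That's 538 days from start to end, counting both.
538 = 7 × 76 + 6, so there are 76 full weeks plus 6 extra days.
Each full week contributes one Thursday: 76 so far.
The 6 extra days are Tuesday, Wednesday, Thursday, Friday, Saturday, Sunday — 1 of them qualifies.
Total: 76 + 1 = 77.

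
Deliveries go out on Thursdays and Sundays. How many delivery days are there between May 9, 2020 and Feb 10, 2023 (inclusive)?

May 9, 2020 is a Saturday.
From May 9, 2020 to Feb 10, 2023 is 1008 days inclusive.
1008 = 7 × 144, so the span is exactly 144 full weeks.
Each full week contributes 2 days from the set (Thu, Sun): 144 × 2 = 288.
Total: 288.

288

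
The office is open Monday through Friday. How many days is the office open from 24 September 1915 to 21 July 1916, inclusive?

216

24 September 1915 is a Friday.
The range spans 302 days (inclusive of both endpoints).
302 = 7 × 43 + 1, so there are 43 full weeks plus 1 extra day.
Each full week contributes 5 weekdays (Mon–Fri): 43 × 5 = 215.
The 1 extra day is Friday — 1 of them qualifies.
Total: 215 + 1 = 216.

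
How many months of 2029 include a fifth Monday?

5

A month has five Mondays exactly when Monday falls within its first (length − 28) days.
Jan: 31 days, starts Mon → 5 of Mon, Tue, Wed ✓
Feb: 28 days, starts Thu → 5 of (none)
Mar: 31 days, starts Thu → 5 of Thu, Fri, Sat
Apr: 30 days, starts Sun → 5 of Sun, Mon ✓
May: 31 days, starts Tue → 5 of Tue, Wed, Thu
Jun: 30 days, starts Fri → 5 of Fri, Sat
Jul: 31 days, starts Sun → 5 of Sun, Mon, Tue ✓
Aug: 31 days, starts Wed → 5 of Wed, Thu, Fri
Sep: 30 days, starts Sat → 5 of Sat, Sun
Oct: 31 days, starts Mon → 5 of Mon, Tue, Wed ✓
Nov: 30 days, starts Thu → 5 of Thu, Fri
Dec: 31 days, starts Sat → 5 of Sat, Sun, Mon ✓
Months with five Mondays: Jan, Apr, Jul, Oct, Dec.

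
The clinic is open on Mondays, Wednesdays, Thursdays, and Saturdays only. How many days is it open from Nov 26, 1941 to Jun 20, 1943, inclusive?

327

Nov 26, 1941 is a Wednesday.
The range spans 572 days (inclusive of both endpoints).
572 = 7 × 81 + 5, so there are 81 full weeks plus 5 extra days.
Each full week contributes 4 days from the set (Mon, Wed, Thu, Sat): 81 × 4 = 324.
The 5 extra days are Wed, Thu, Fri, Sat, Sun — 3 of them qualify.
Total: 324 + 3 = 327.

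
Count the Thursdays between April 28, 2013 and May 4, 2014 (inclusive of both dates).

53 Thursdays

April 28, 2013 is a Sunday.
The range spans 372 days (inclusive of both endpoints).
372 = 7 × 53 + 1, so there are 53 full weeks plus 1 extra day.
Each full week contributes one Thursday: 53 so far.
The 1 extra day is Sun — none qualify.
Total: 53 + 0 = 53.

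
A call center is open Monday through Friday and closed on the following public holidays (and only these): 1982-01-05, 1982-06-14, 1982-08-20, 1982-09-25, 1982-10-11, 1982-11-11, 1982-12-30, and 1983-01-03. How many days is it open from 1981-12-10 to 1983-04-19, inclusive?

347

1981-12-10 is a Thursday.
The range spans 496 days (inclusive of both endpoints).
496 = 7 × 70 + 6, so there are 70 full weeks plus 6 extra days.
Each full week contributes 5 weekdays (Mon–Fri): 70 × 5 = 350.
The 6 extra days are Thu, Fri, Sat, Sun, Mon, Tue — 4 of them qualify.
Total: 350 + 4 = 354.
Holidays: 1982-01-05 (Tue); 1982-06-14 (Mon); 1982-08-20 (Fri); 1982-09-25 (Sat); 1982-10-11 (Mon); 1982-11-11 (Thu); 1982-12-30 (Thu); 1983-01-03 (Mon).
7 of the 8 holidays fall on weekdays; the rest are weekends and were already excluded.
Business days: 354 − 7 = 347.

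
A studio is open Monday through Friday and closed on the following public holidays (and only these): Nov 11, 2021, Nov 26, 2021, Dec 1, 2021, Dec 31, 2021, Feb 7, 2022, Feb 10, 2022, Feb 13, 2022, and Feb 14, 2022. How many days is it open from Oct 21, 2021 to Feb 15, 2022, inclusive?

77 working days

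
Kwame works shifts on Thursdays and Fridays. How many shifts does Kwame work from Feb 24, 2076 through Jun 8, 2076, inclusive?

Feb 24, 2076 is a Monday.
The range spans 106 days (inclusive of both endpoints).
106 = 7 × 15 + 1, so there are 15 full weeks plus 1 extra day.
Each full week contributes 2 days from the set (Thu, Fri): 15 × 2 = 30.
The 1 extra day is Mon — none qualify.
Total: 30 + 0 = 30.

30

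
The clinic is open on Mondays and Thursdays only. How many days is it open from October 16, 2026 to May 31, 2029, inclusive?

October 16, 2026 is a Friday.
From October 16, 2026 to May 31, 2029 is 959 days inclusive.
959 = 7 × 137, so the span is exactly 137 full weeks.
Each full week contributes 2 days from the set (Mon, Thu): 137 × 2 = 274.
Total: 274.

274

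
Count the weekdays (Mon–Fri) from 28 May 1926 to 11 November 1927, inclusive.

28 May 1926 is a Friday.
From 28 May 1926 to 11 November 1927 is 533 days inclusive.
533 = 7 × 76 + 1, so there are 76 full weeks plus 1 extra day.
Each full week contributes 5 weekdays (Mon–Fri): 76 × 5 = 380.
The 1 extra day is Friday — 1 of them qualifies.
Total: 380 + 1 = 381.

381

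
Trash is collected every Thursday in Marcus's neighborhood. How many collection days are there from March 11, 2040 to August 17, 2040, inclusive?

23 Thursdays

March 11, 2040 is a Sunday.
That's 160 days from start to end, counting both.
160 = 7 × 22 + 6, so there are 22 full weeks plus 6 extra days.
Each full week contributes one Thursday: 22 so far.
The 6 extra days are Sun, Mon, Tue, Wed, Thu, Fri — 1 of them qualifies.
Total: 22 + 1 = 23.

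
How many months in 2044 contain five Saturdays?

A month has five Saturdays exactly when Saturday falls within its first (length − 28) days.
Jan: 31 days, starts Fri → 5 of Fri, Sat, Sun ✓
Feb: 29 days, starts Mon → 5 of Mon
Mar: 31 days, starts Tue → 5 of Tue, Wed, Thu
Apr: 30 days, starts Fri → 5 of Fri, Sat ✓
May: 31 days, starts Sun → 5 of Sun, Mon, Tue
Jun: 30 days, starts Wed → 5 of Wed, Thu
Jul: 31 days, starts Fri → 5 of Fri, Sat, Sun ✓
Aug: 31 days, starts Mon → 5 of Mon, Tue, Wed
Sep: 30 days, starts Thu → 5 of Thu, Fri
Oct: 31 days, starts Sat → 5 of Sat, Sun, Mon ✓
Nov: 30 days, starts Tue → 5 of Tue, Wed
Dec: 31 days, starts Thu → 5 of Thu, Fri, Sat ✓
Months with five Saturdays: Jan, Apr, Jul, Oct, Dec.

5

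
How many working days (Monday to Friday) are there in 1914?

Jan 1, 1914 is a Thursday.
The range spans 365 days (inclusive of both endpoints).
365 = 7 × 52 + 1, so there are 52 full weeks plus 1 extra day.
Each full week contributes 5 weekdays (Mon–Fri): 52 × 5 = 260.
The 1 extra day is Thu — 1 of them qualifies.
Total: 260 + 1 = 261.

261 weekdays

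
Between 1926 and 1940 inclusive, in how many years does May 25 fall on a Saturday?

Day of week of May 25 in each year:
1926: Tue, 1927: Wed, 1928: Fri, 1929: Sat ✓, 1930: Sun, 1931: Mon, 1932: Wed, 1933: Thu, 1934: Fri, 1935: Sat ✓, 1936: Mon, 1937: Tue, 1938: Wed, 1939: Thu, 1940: Sat ✓
Saturdays: 1929, 1935, 1940.

3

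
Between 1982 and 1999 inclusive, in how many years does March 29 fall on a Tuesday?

Day of week of March 29 in each year:
1982: Mon, 1983: Tue ✓, 1984: Thu, 1985: Fri, 1986: Sat, 1987: Sun, 1988: Tue ✓, 1989: Wed, 1990: Thu, 1991: Fri, 1992: Sun, 1993: Mon, 1994: Tue ✓, 1995: Wed, 1996: Fri, 1997: Sat, 1998: Sun, 1999: Mon
Tuesdays: 1983, 1988, 1994.

3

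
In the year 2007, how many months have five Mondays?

5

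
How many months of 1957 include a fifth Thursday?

4

A month has five Thursdays exactly when Thursday falls within its first (length − 28) days.
Jan: 31 days, starts Tue → 5 of Tue, Wed, Thu ✓
Feb: 28 days, starts Fri → 5 of (none)
Mar: 31 days, starts Fri → 5 of Fri, Sat, Sun
Apr: 30 days, starts Mon → 5 of Mon, Tue
May: 31 days, starts Wed → 5 of Wed, Thu, Fri ✓
Jun: 30 days, starts Sat → 5 of Sat, Sun
Jul: 31 days, starts Mon → 5 of Mon, Tue, Wed
Aug: 31 days, starts Thu → 5 of Thu, Fri, Sat ✓
Sep: 30 days, starts Sun → 5 of Sun, Mon
Oct: 31 days, starts Tue → 5 of Tue, Wed, Thu ✓
Nov: 30 days, starts Fri → 5 of Fri, Sat
Dec: 31 days, starts Sun → 5 of Sun, Mon, Tue
Months with five Thursdays: Jan, May, Aug, Oct.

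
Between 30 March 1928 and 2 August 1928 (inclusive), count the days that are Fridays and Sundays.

36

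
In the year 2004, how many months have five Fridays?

5

A month has five Fridays exactly when Friday falls within its first (length − 28) days.
Jan: 31 days, starts Thu → 5 of Thu, Fri, Sat ✓
Feb: 29 days, starts Sun → 5 of Sun
Mar: 31 days, starts Mon → 5 of Mon, Tue, Wed
Apr: 30 days, starts Thu → 5 of Thu, Fri ✓
May: 31 days, starts Sat → 5 of Sat, Sun, Mon
Jun: 30 days, starts Tue → 5 of Tue, Wed
Jul: 31 days, starts Thu → 5 of Thu, Fri, Sat ✓
Aug: 31 days, starts Sun → 5 of Sun, Mon, Tue
Sep: 30 days, starts Wed → 5 of Wed, Thu
Oct: 31 days, starts Fri → 5 of Fri, Sat, Sun ✓
Nov: 30 days, starts Mon → 5 of Mon, Tue
Dec: 31 days, starts Wed → 5 of Wed, Thu, Fri ✓
Months with five Fridays: Jan, Apr, Jul, Oct, Dec.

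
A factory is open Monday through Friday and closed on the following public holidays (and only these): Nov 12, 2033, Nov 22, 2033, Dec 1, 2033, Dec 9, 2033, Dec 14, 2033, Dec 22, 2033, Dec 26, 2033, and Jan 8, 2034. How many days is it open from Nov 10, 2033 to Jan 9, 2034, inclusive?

37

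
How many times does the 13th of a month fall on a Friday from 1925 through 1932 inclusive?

Friday-the-13ths by year:
1925: Feb, Mar, Nov
1926: Aug
1927: May
1928: Jan, Apr, Jul
1929: Sep, Dec
1930: Jun
1931: Feb, Mar, Nov
1932: May

15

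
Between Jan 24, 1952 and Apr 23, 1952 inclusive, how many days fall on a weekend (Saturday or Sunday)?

26

Jan 24, 1952 is a Thursday.
That's 91 days from start to end, counting both.
91 = 7 × 13, so the span is exactly 13 full weeks.
Each full week contributes 2 weekend days (Sat, Sun): 13 × 2 = 26.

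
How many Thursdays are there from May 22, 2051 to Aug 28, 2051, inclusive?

May 22, 2051 is a Monday.
The range spans 99 days (inclusive of both endpoints).
99 = 7 × 14 + 1, so there are 14 full weeks plus 1 extra day.
Each full week contributes one Thursday: 14 so far.
The 1 extra day is Monday — none qualify.
Total: 14 + 0 = 14.

14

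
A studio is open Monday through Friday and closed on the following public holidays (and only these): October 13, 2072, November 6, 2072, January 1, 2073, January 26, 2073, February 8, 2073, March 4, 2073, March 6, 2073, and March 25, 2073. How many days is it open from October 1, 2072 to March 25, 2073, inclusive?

October 1, 2072 is a Saturday.
That's 176 days from start to end, counting both.
176 = 7 × 25 + 1, so there are 25 full weeks plus 1 extra day.
Each full week contributes 5 weekdays (Mon–Fri): 25 × 5 = 125.
The 1 extra day is Saturday — none qualify.
Total: 125 + 0 = 125.
Holidays: October 13, 2072 (Thu); November 6, 2072 (Sun); January 1, 2073 (Sun); January 26, 2073 (Thu); February 8, 2073 (Wed); March 4, 2073 (Sat); March 6, 2073 (Mon); March 25, 2073 (Sat).
4 of the 8 holidays fall on weekdays; the rest are weekends and were already excluded.
Business days: 125 − 4 = 121.

121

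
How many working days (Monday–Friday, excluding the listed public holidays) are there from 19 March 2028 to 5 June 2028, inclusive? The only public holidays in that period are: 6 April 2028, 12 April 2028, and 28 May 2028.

54 working days

19 March 2028 is a Sunday.
The range spans 79 days (inclusive of both endpoints).
79 = 7 × 11 + 2, so there are 11 full weeks plus 2 extra days.
Each full week contributes 5 weekdays (Mon–Fri): 11 × 5 = 55.
The 2 extra days are Sun, Mon — 1 of them qualifies.
Total: 55 + 1 = 56.
Holidays: 6 April 2028 (Thu); 12 April 2028 (Wed); 28 May 2028 (Sun).
2 of the 3 holidays fall on weekdays; the rest are weekends and were already excluded.
Business days: 56 − 2 = 54.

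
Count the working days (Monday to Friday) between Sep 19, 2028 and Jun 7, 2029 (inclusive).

188 weekdays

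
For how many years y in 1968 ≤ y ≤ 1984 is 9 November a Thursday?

2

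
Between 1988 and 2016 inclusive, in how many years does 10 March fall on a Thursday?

Day of week of March 10 in each year:
1988: Thu ✓, 1989: Fri, 1990: Sat, 1991: Sun, 1992: Tue, 1993: Wed, 1994: Thu ✓, 1995: Fri, 1996: Sun, 1997: Mon, 1998: Tue, 1999: Wed, 2000: Fri, 2001: Sat, 2002: Sun, 2003: Mon, 2004: Wed, 2005: Thu ✓, 2006: Fri, 2007: Sat, 2008: Mon, 2009: Tue, 2010: Wed, 2011: Thu ✓, 2012: Sat, 2013: Sun, 2014: Mon, 2015: Tue, 2016: Thu ✓
Thursdays: 1988, 1994, 2005, 2011, 2016.

5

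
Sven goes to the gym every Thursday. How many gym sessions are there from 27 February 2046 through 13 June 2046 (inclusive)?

15

27 February 2046 is a Tuesday.
That's 107 days from start to end, counting both.
107 = 7 × 15 + 2, so there are 15 full weeks plus 2 extra days.
Each full week contributes one Thursday: 15 so far.
The 2 extra days are Tue, Wed — none qualify.
Total: 15 + 0 = 15.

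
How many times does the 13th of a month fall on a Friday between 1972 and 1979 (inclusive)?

13

Friday-the-13ths by year:
1972: Oct
1973: Apr, Jul
1974: Sep, Dec
1975: Jun
1976: Feb, Aug
1977: May
1978: Jan, Oct
1979: Apr, Jul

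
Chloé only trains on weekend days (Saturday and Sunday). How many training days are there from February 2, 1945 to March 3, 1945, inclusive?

February 2, 1945 is a Friday.
The range spans 30 days (inclusive of both endpoints).
30 = 7 × 4 + 2, so there are 4 full weeks plus 2 extra days.
Each full week contributes 2 weekend days (Sat, Sun): 4 × 2 = 8.
The 2 extra days are Fri, Sat — 1 of them qualifies.
Total: 8 + 1 = 9.

9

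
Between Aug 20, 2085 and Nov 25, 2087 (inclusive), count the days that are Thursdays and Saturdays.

Aug 20, 2085 is a Monday.
The range spans 828 days (inclusive of both endpoints).
828 = 7 × 118 + 2, so there are 118 full weeks plus 2 extra days.
Each full week contributes 2 days from the set (Thu, Sat): 118 × 2 = 236.
The 2 extra days are Mon, Tue — none qualify.
Total: 236 + 0 = 236.

236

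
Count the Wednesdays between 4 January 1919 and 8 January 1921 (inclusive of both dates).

4 January 1919 is a Saturday.
The range spans 736 days (inclusive of both endpoints).
736 = 7 × 105 + 1, so there are 105 full weeks plus 1 extra day.
Each full week contributes one Wednesday: 105 so far.
The 1 extra day is Sat — none qualify.
Total: 105 + 0 = 105.

105 Wednesdays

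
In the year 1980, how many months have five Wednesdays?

A month has five Wednesdays exactly when Wednesday falls within its first (length − 28) days.
Jan: 31 days, starts Tue → 5 of Tue, Wed, Thu ✓
Feb: 29 days, starts Fri → 5 of Fri
Mar: 31 days, starts Sat → 5 of Sat, Sun, Mon
Apr: 30 days, starts Tue → 5 of Tue, Wed ✓
May: 31 days, starts Thu → 5 of Thu, Fri, Sat
Jun: 30 days, starts Sun → 5 of Sun, Mon
Jul: 31 days, starts Tue → 5 of Tue, Wed, Thu ✓
Aug: 31 days, starts Fri → 5 of Fri, Sat, Sun
Sep: 30 days, starts Mon → 5 of Mon, Tue
Oct: 31 days, starts Wed → 5 of Wed, Thu, Fri ✓
Nov: 30 days, starts Sat → 5 of Sat, Sun
Dec: 31 days, starts Mon → 5 of Mon, Tue, Wed ✓
Months with five Wednesdays: Jan, Apr, Jul, Oct, Dec.

5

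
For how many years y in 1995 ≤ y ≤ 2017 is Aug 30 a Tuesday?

Day of week of August 30 in each year:
1995: Wed, 1996: Fri, 1997: Sat, 1998: Sun, 1999: Mon, 2000: Wed, 2001: Thu, 2002: Fri, 2003: Sat, 2004: Mon, 2005: Tue ✓, 2006: Wed, 2007: Thu, 2008: Sat, 2009: Sun, 2010: Mon, 2011: Tue ✓, 2012: Thu, 2013: Fri, 2014: Sat, 2015: Sun, 2016: Tue ✓, 2017: Wed
Tuesdays: 2005, 2011, 2016.

3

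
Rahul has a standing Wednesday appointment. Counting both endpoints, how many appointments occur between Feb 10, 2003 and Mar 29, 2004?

Feb 10, 2003 is a Monday.
That's 414 days from start to end, counting both.
414 = 7 × 59 + 1, so there are 59 full weeks plus 1 extra day.
Each full week contributes one Wednesday: 59 so far.
The 1 extra day is Mon — none qualify.
Total: 59 + 0 = 59.

59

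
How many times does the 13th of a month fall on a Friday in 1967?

The 13th falls on a Friday when the month's 13th has weekday Fri.
Jan 13 is Fri ✓; Feb 13 is Mon; Mar 13 is Mon; Apr 13 is Thu; May 13 is Sat; Jun 13 is Tue; Jul 13 is Thu; Aug 13 is Sun; Sep 13 is Wed; Oct 13 is Fri ✓; Nov 13 is Mon; Dec 13 is Wed.
Friday the 13ths: Jan, Oct.

2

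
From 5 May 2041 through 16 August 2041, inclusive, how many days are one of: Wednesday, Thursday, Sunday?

5 May 2041 is a Sunday.
From 5 May 2041 to 16 August 2041 is 104 days inclusive.
104 = 7 × 14 + 6, so there are 14 full weeks plus 6 extra days.
Each full week contributes 3 days from the set (Wed, Thu, Sun): 14 × 3 = 42.
The 6 extra days are Sun, Mon, Tue, Wed, Thu, Fri — 3 of them qualify.
Total: 42 + 3 = 45.

45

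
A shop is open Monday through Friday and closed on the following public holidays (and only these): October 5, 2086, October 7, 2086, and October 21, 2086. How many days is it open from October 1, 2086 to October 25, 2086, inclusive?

17 working days

October 1, 2086 is a Tuesday.
That's 25 days from start to end, counting both.
25 = 7 × 3 + 4, so there are 3 full weeks plus 4 extra days.
Each full week contributes 5 weekdays (Mon–Fri): 3 × 5 = 15.
The 4 extra days are Tuesday, Wednesday, Thursday, Friday — 4 of them qualify.
Total: 15 + 4 = 19.
Holidays: October 5, 2086 (Sat); October 7, 2086 (Mon); October 21, 2086 (Mon).
2 of the 3 holidays fall on weekdays; the rest are weekends and were already excluded.
Business days: 19 − 2 = 17.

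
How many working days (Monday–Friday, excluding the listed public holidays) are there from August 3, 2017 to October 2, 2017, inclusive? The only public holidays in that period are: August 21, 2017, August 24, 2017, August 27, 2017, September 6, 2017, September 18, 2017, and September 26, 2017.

38

August 3, 2017 is a Thursday.
The range spans 61 days (inclusive of both endpoints).
61 = 7 × 8 + 5, so there are 8 full weeks plus 5 extra days.
Each full week contributes 5 weekdays (Mon–Fri): 8 × 5 = 40.
The 5 extra days are Thursday, Friday, Saturday, Sunday, Monday — 3 of them qualify.
Total: 40 + 3 = 43.
Holidays: August 21, 2017 (Mon); August 24, 2017 (Thu); August 27, 2017 (Sun); September 6, 2017 (Wed); September 18, 2017 (Mon); September 26, 2017 (Tue).
5 of the 6 holidays fall on weekdays; the rest are weekends and were already excluded.
Business days: 43 − 5 = 38.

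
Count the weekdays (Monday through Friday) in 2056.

January 1, 2056 is a Saturday.
From January 1, 2056 to December 31, 2056 is 366 days inclusive.
366 = 7 × 52 + 2, so there are 52 full weeks plus 2 extra days.
Each full week contributes 5 weekdays (Mon–Fri): 52 × 5 = 260.
The 2 extra days are Saturday, Sunday — none qualify.
Total: 260 + 0 = 260.

260 weekdays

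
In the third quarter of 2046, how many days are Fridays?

13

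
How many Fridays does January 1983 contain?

4

1 January 1983 is a Saturday.
The range spans 31 days (inclusive of both endpoints).
31 = 7 × 4 + 3, so there are 4 full weeks plus 3 extra days.
Each full week contributes one Friday: 4 so far.
The 3 extra days are Saturday, Sunday, Monday — none qualify.
Total: 4 + 0 = 4.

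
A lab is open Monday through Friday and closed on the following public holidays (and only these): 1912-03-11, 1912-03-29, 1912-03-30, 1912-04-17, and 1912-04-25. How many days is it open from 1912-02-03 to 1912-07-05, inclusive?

106 working days

1912-02-03 is a Saturday.
The range spans 154 days (inclusive of both endpoints).
154 = 7 × 22, so the span is exactly 22 full weeks.
Each full week contributes 5 weekdays (Mon–Fri): 22 × 5 = 110.
Total: 110.
Holidays: 1912-03-11 (Mon); 1912-03-29 (Fri); 1912-03-30 (Sat); 1912-04-17 (Wed); 1912-04-25 (Thu).
4 of the 5 holidays fall on weekdays; the rest are weekends and were already excluded.
Business days: 110 − 4 = 106.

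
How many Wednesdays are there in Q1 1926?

January 1, 1926 is a Friday.
The range spans 90 days (inclusive of both endpoints).
90 = 7 × 12 + 6, so there are 12 full weeks plus 6 extra days.
Each full week contributes one Wednesday: 12 so far.
The 6 extra days are Friday, Saturday, Sunday, Monday, Tuesday, Wednesday — 1 of them qualifies.
Total: 12 + 1 = 13.

13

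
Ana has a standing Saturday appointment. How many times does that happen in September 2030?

1 September 2030 is a Sunday.
From 1 September 2030 to 30 September 2030 is 30 days inclusive.
30 = 7 × 4 + 2, so there are 4 full weeks plus 2 extra days.
Each full week contributes one Saturday: 4 so far.
The 2 extra days are Sun, Mon — none qualify.
Total: 4 + 0 = 4.

4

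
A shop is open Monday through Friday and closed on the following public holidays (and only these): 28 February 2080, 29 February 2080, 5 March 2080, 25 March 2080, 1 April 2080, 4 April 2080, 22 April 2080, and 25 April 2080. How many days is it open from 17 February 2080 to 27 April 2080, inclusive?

42 working days

17 February 2080 is a Saturday.
That's 71 days from start to end, counting both.
71 = 7 × 10 + 1, so there are 10 full weeks plus 1 extra day.
Each full week contributes 5 weekdays (Mon–Fri): 10 × 5 = 50.
The 1 extra day is Sat — none qualify.
Total: 50 + 0 = 50.
Holidays: 28 February 2080 (Wed); 29 February 2080 (Thu); 5 March 2080 (Tue); 25 March 2080 (Mon); 1 April 2080 (Mon); 4 April 2080 (Thu); 22 April 2080 (Mon); 25 April 2080 (Thu).
All 8 holidays fall on weekdays, so subtract 8.
Business days: 50 − 8 = 42.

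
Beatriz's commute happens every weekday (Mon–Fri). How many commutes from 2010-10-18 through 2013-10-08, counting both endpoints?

777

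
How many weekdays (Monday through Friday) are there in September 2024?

21 weekdays

Sep 1, 2024 is a Sunday.
The range spans 30 days (inclusive of both endpoints).
30 = 7 × 4 + 2, so there are 4 full weeks plus 2 extra days.
Each full week contributes 5 weekdays (Mon–Fri): 4 × 5 = 20.
The 2 extra days are Sun, Mon — 1 of them qualifies.
Total: 20 + 1 = 21.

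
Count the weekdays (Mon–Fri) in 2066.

Jan 1, 2066 is a Friday.
That's 365 days from start to end, counting both.
365 = 7 × 52 + 1, so there are 52 full weeks plus 1 extra day.
Each full week contributes 5 weekdays (Mon–Fri): 52 × 5 = 260.
The 1 extra day is Friday — 1 of them qualifies.
Total: 260 + 1 = 261.

261 weekdays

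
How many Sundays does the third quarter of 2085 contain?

14

Jul 1, 2085 is a Sunday.
The range spans 92 days (inclusive of both endpoints).
92 = 7 × 13 + 1, so there are 13 full weeks plus 1 extra day.
Each full week contributes one Sunday: 13 so far.
The 1 extra day is Sun — 1 of them qualifies.
Total: 13 + 1 = 14.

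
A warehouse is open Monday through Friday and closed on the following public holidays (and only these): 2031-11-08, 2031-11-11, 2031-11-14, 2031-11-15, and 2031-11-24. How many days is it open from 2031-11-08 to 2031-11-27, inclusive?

2031-11-08 is a Saturday.
That's 20 days from start to end, counting both.
20 = 7 × 2 + 6, so there are 2 full weeks plus 6 extra days.
Each full week contributes 5 weekdays (Mon–Fri): 2 × 5 = 10.
The 6 extra days are Sat, Sun, Mon, Tue, Wed, Thu — 4 of them qualify.
Total: 10 + 4 = 14.
Holidays: 2031-11-08 (Sat); 2031-11-11 (Tue); 2031-11-14 (Fri); 2031-11-15 (Sat); 2031-11-24 (Mon).
3 of the 5 holidays fall on weekdays; the rest are weekends and were already excluded.
Business days: 14 − 3 = 11.

11 business days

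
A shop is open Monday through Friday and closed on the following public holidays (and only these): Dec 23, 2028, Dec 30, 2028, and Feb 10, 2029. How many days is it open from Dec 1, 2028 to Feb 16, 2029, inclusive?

Dec 1, 2028 is a Friday.
The range spans 78 days (inclusive of both endpoints).
78 = 7 × 11 + 1, so there are 11 full weeks plus 1 extra day.
Each full week contributes 5 weekdays (Mon–Fri): 11 × 5 = 55.
The 1 extra day is Fri — 1 of them qualifies.
Total: 55 + 1 = 56.
Holidays: Dec 23, 2028 (Sat); Dec 30, 2028 (Sat); Feb 10, 2029 (Sat).
None of the 3 holidays fall on a weekday, so nothing to subtract.
Business days: 56 − 0 = 56.

56 business days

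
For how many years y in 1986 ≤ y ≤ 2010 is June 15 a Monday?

4

Day of week of June 15 in each year:
1986: Sun, 1987: Mon ✓, 1988: Wed, 1989: Thu, 1990: Fri, 1991: Sat, 1992: Mon ✓, 1993: Tue, 1994: Wed, 1995: Thu, 1996: Sat, 1997: Sun, 1998: Mon ✓, 1999: Tue, 2000: Thu, 2001: Fri, 2002: Sat, 2003: Sun, 2004: Tue, 2005: Wed, 2006: Thu, 2007: Fri, 2008: Sun, 2009: Mon ✓, 2010: Tue
Mondays: 1987, 1992, 1998, 2009.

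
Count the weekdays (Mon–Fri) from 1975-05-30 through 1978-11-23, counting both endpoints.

1975-05-30 is a Friday.
That's 1274 days from start to end, counting both.
1274 = 7 × 182, so the span is exactly 182 full weeks.
Each full week contributes 5 weekdays (Mon–Fri): 182 × 5 = 910.
Total: 910.

910 weekdays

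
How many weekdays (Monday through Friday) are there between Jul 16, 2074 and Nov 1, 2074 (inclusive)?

79

Jul 16, 2074 is a Monday.
That's 109 days from start to end, counting both.
109 = 7 × 15 + 4, so there are 15 full weeks plus 4 extra days.
Each full week contributes 5 weekdays (Mon–Fri): 15 × 5 = 75.
The 4 extra days are Mon, Tue, Wed, Thu — 4 of them qualify.
Total: 75 + 4 = 79.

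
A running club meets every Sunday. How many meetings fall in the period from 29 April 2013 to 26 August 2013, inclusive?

29 April 2013 is a Monday.
The range spans 120 days (inclusive of both endpoints).
120 = 7 × 17 + 1, so there are 17 full weeks plus 1 extra day.
Each full week contributes one Sunday: 17 so far.
The 1 extra day is Mon — none qualify.
Total: 17 + 0 = 17.

17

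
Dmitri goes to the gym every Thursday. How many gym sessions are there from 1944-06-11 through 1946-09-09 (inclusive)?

1944-06-11 is a Sunday.
From 1944-06-11 to 1946-09-09 is 821 days inclusive.
821 = 7 × 117 + 2, so there are 117 full weeks plus 2 extra days.
Each full week contributes one Thursday: 117 so far.
The 2 extra days are Sunday, Monday — none qualify.
Total: 117 + 0 = 117.

117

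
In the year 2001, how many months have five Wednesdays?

A month has five Wednesdays exactly when Wednesday falls within its first (length − 28) days.
Jan: 31 days, starts Mon → 5 of Mon, Tue, Wed ✓
Feb: 28 days, starts Thu → 5 of (none)
Mar: 31 days, starts Thu → 5 of Thu, Fri, Sat
Apr: 30 days, starts Sun → 5 of Sun, Mon
May: 31 days, starts Tue → 5 of Tue, Wed, Thu ✓
Jun: 30 days, starts Fri → 5 of Fri, Sat
Jul: 31 days, starts Sun → 5 of Sun, Mon, Tue
Aug: 31 days, starts Wed → 5 of Wed, Thu, Fri ✓
Sep: 30 days, starts Sat → 5 of Sat, Sun
Oct: 31 days, starts Mon → 5 of Mon, Tue, Wed ✓
Nov: 30 days, starts Thu → 5 of Thu, Fri
Dec: 31 days, starts Sat → 5 of Sat, Sun, Mon
Months with five Wednesdays: Jan, May, Aug, Oct.

4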